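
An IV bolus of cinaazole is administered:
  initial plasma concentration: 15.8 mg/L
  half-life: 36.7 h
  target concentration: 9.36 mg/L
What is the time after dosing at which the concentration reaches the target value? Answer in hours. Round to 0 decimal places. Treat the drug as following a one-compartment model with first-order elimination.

28 h

k = ln2 / t½ = 0.693147 / 36.7 = 0.01889 h⁻¹
t = ln(C₀ / C) / k = ln(15.80 / 9.36) / 0.01889
  = ln(1.688) / 0.01889 = 0.5235 / 0.01889 = 27.71 h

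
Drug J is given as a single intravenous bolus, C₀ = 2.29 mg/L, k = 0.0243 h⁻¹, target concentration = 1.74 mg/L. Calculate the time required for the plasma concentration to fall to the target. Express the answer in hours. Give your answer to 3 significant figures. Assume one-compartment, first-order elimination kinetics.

11.3 h

t = ln(C₀ / C) / k = ln(2.290 / 1.74) / 0.02430
  = ln(1.316) / 0.02430 = 0.2746 / 0.02430 = 11.30 h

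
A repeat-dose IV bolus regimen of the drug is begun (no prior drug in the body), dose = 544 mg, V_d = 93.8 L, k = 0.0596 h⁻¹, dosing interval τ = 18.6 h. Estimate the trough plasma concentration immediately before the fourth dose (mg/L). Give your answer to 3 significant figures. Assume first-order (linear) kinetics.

2.75 mg/L

C₀ per dose = Dose / Vd = 544 / 93.8 = 5.800 mg/L
Fraction remaining after one interval: r = e^(−kτ) = e^(−0.05960 × 18.6) = 0.3300
Before dose 4, 3 doses have been given (aged 1τ, 2τ, 3τ).
C_trough = C₀ × (r + r² + … + r^3) = C₀ × r(1−r^3)/(1−r)
        = 5.800 × 0.3300 × (1 − 0.03594) / (1 − 0.3300) = 2.754 mg/L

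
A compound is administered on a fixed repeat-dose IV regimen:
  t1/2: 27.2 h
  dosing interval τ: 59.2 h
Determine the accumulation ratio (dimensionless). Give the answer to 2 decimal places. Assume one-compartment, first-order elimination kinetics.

k = ln2 / t½ = 0.693147 / 27.2 = 0.02548 h⁻¹
e^(−kτ) = e^(−0.02548 × 59.2) = 0.2213
Accumulation ratio R = 1 / (1 − e^(−kτ)) = 1 / (1 − 0.2213) = 1.284

1.28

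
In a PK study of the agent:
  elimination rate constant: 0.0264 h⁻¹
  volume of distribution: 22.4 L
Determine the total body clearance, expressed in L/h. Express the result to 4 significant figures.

CL = k × Vd = 0.0264 × 22.4 = 0.5914 L/h

0.5914 L/h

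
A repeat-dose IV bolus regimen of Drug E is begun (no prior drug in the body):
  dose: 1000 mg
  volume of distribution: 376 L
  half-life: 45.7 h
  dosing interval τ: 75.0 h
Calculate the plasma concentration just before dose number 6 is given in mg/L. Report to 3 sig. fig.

1.25 mg/L

C₀ per dose = Dose / Vd = 1000 / 376 = 2.660 mg/L
k = ln2 / t½ = 0.693147 / 45.7 = 0.01517 h⁻¹
Fraction remaining after one interval: r = e^(−kτ) = e^(−0.01517 × 75.0) = 0.3205
Before dose 6, 5 doses have been given (aged 1τ, 2τ, 3τ, 4τ, 5τ).
C_trough = C₀ × (r + r² + … + r^5) = C₀ × r(1−r^5)/(1−r)
        = 2.660 × 0.3205 × (1 − 0.003382) / (1 − 0.3205) = 1.250 mg/L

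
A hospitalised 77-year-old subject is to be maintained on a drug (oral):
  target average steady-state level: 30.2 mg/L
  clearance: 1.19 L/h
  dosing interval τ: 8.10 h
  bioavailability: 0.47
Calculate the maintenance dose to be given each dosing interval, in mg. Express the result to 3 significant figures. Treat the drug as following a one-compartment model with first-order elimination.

At steady state, F × (Dose/τ) = Css × CL.
Dose = Css × CL × τ / F = 30.2 × 1.190 × 8.10 / 0.47 = 619.4 mg

619 mg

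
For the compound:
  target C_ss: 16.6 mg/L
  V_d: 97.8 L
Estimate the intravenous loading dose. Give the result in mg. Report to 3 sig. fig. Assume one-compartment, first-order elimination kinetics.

1620 mg

LD = Css × Vd = 16.6 × 97.8 = 1623 mg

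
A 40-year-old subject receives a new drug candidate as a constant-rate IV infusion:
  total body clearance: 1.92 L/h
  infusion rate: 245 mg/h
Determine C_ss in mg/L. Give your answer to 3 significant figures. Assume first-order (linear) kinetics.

At steady state Css = R₀ / CL = 245 / 1.920 = 127.6 mg/L

128 mg/L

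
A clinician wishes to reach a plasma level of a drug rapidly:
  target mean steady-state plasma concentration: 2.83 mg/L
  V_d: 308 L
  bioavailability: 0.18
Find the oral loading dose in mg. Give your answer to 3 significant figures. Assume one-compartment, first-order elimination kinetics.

4840 mg

LD = Css × Vd / F = 2.83 × 308 / 0.18 = 4842 mg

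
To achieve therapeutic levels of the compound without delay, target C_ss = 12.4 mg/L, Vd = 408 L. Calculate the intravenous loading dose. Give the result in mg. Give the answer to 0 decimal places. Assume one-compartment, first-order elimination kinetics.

5059 mg

LD = Css × Vd = 12.4 × 408 = 5059 mg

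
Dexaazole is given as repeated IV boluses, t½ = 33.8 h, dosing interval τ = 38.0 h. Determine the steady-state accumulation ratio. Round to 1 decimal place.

k = ln2 / t½ = 0.693147 / 33.8 = 0.02051 h⁻¹
e^(−kτ) = e^(−0.02051 × 38.0) = 0.4587
Accumulation ratio R = 1 / (1 − e^(−kτ)) = 1 / (1 − 0.4587) = 1.847

1.8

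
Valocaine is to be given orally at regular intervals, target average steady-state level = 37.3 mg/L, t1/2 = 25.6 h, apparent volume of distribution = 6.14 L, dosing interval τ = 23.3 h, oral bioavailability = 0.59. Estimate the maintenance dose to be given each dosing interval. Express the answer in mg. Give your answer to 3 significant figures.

245 mg

k = ln2 / t½ = 0.693147 / 25.6 = 0.02708 h⁻¹
CL = k × Vd = 0.02708 × 6.14 = 0.1663 L/h
At steady state, F × (Dose/τ) = Css × CL.
Dose = Css × CL × τ / F = 37.3 × 0.1663 × 23.3 / 0.59 = 245.0 mg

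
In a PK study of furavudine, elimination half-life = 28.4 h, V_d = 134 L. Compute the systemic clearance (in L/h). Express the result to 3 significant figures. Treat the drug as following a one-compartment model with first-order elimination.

3.27 L/h

k = ln2 / t½ = 0.693147 / 28.4 = 0.02441 h⁻¹
CL = k × Vd = 0.02441 × 134 = 3.271 L/h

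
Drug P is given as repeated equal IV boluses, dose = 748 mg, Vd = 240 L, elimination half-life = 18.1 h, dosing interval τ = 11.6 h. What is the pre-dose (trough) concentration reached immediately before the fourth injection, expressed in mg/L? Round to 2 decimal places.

4.10 mg/L

C₀ per dose = Dose / Vd = 748 / 240 = 3.117 mg/L
k = ln2 / t½ = 0.693147 / 18.1 = 0.03830 h⁻¹
Fraction remaining after one interval: r = e^(−kτ) = e^(−0.03830 × 11.6) = 0.6413
Before dose 4, 3 doses have been given (aged 1τ, 2τ, 3τ).
C_trough = C₀ × (r + r² + … + r^3) = C₀ × r(1−r^3)/(1−r)
        = 3.117 × 0.6413 × (1 − 0.2637) / (1 − 0.6413) = 4.103 mg/L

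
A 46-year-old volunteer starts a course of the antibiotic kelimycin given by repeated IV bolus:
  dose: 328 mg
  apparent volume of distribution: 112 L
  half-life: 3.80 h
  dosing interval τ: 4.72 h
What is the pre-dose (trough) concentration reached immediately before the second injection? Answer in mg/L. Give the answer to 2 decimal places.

1.24 mg/L

C₀ per dose = Dose / Vd = 328 / 112 = 2.929 mg/L
k = ln2 / t½ = 0.693147 / 3.80 = 0.1824 h⁻¹
Fraction remaining after one interval: r = e^(−kτ) = e^(−0.1824 × 4.72) = 0.4228
Before dose 2, 1 dose has been given (aged 1τ).
C_trough = C₀ × r = 2.929 × 0.4228 = 1.238 mg/L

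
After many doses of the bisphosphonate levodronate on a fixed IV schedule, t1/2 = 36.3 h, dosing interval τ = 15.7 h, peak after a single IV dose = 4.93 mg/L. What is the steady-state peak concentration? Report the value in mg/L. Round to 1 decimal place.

k = ln2 / t½ = 0.693147 / 36.3 = 0.01909 h⁻¹
e^(−kτ) = e^(−0.01909 × 15.7) = 0.7410
Accumulation ratio R = 1 / (1 − e^(−kτ)) = 1 / (1 − 0.7410) = 3.861
Steady-state peak = C₀ × R = 4.93 × 3.861 = 19.03 mg/L

19.0 mg/L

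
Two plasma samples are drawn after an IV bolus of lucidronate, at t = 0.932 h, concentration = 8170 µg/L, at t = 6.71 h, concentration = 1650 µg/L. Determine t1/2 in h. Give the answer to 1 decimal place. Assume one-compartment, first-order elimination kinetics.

k = ln(C₁/C₂) / (t₂ − t₁) = ln(8170/1650) / (6.71 − 0.932)
  = 1.600 / 5.778 = 0.2769 h⁻¹
t½ = ln2 / k = 0.693147 / 0.2769 = 2.503 h

2.5 h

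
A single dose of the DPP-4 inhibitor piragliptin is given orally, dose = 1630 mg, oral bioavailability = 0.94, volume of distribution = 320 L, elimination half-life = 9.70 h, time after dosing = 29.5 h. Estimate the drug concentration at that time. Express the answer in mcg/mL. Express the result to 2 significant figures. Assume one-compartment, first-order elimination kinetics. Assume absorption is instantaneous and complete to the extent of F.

0.58 mcg/mL

Amount reaching circulation = F × Dose = 0.94 × 1630 = 1532 mg
C₀ = F·Dose / Vd = 1532 / 320 = 4.788 mg/L
k = ln2 / t½ = 0.693147 / 9.70 = 0.07146 h⁻¹
C = C₀ · e^(−k·t) = 4.788 × e^(−0.07146 × 29.5)
  = 4.788 × 0.1215 = 0.5817 mg/L
(0.5817 mg/L = 0.5817 mcg/mL)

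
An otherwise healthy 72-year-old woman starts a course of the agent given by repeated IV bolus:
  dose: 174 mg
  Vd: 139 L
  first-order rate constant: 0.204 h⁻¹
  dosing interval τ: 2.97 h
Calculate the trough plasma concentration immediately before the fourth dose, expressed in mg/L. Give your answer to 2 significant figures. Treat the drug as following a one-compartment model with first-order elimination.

1.3 mg/L

C₀ per dose = Dose / Vd = 174 / 139 = 1.252 mg/L
Fraction remaining after one interval: r = e^(−kτ) = e^(−0.2040 × 2.97) = 0.5456
Before dose 4, 3 doses have been given (aged 1τ, 2τ, 3τ).
C_trough = C₀ × (r + r² + … + r^3) = C₀ × r(1−r^3)/(1−r)
        = 1.252 × 0.5456 × (1 − 0.1624) / (1 − 0.5456) = 1.259 mg/L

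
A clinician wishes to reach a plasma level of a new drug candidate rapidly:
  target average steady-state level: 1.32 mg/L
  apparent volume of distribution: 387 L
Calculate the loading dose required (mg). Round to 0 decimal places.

LD = Css × Vd = 1.32 × 387 = 510.8 mg

511 mg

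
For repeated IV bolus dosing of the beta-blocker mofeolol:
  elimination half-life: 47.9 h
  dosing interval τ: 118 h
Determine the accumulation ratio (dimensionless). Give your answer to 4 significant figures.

1.221

k = ln2 / t½ = 0.693147 / 47.9 = 0.01447 h⁻¹
e^(−kτ) = e^(−0.01447 × 118) = 0.1813
Accumulation ratio R = 1 / (1 − e^(−kτ)) = 1 / (1 − 0.1813) = 1.221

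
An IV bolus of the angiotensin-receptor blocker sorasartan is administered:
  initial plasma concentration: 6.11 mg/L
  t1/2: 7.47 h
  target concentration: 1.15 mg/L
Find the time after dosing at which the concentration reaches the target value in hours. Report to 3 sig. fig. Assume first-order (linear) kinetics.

18.0 h

k = ln2 / t½ = 0.693147 / 7.47 = 0.09279 h⁻¹
t = ln(C₀ / C) / k = ln(6.110 / 1.15) / 0.09279
  = ln(5.313) / 0.09279 = 1.670 / 0.09279 = 18.00 h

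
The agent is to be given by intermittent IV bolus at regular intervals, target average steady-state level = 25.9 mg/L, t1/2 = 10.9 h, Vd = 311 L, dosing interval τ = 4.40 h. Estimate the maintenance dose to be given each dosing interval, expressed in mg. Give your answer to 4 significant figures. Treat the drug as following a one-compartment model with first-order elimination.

2254 mg

k = ln2 / t½ = 0.693147 / 10.9 = 0.06359 h⁻¹
CL = k × Vd = 0.06359 × 311 = 19.78 L/h
At steady state, Dose/τ = Css × CL.
Dose = Css × CL × τ = 25.9 × 19.78 × 4.40 = 2254 mg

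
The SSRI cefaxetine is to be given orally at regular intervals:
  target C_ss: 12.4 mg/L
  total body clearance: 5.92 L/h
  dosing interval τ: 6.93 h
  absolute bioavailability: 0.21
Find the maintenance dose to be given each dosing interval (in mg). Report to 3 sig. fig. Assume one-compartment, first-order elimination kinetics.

2420 mg

At steady state, F × (Dose/τ) = Css × CL.
Dose = Css × CL × τ / F = 12.4 × 5.920 × 6.93 / 0.21 = 2422 mg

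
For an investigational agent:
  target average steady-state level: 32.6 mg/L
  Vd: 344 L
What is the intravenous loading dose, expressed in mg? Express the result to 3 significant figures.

LD = Css × Vd = 32.6 × 344 = 11210 mg

11200 mg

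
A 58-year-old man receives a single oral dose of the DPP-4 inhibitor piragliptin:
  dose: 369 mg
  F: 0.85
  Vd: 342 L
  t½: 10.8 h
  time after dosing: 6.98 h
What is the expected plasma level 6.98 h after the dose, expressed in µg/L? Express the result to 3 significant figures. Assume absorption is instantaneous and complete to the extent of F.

Amount reaching circulation = F × Dose = 0.85 × 369.0 = 313.7 mg
C₀ = F·Dose / Vd = 313.7 / 342 = 0.9173 mg/L
k = ln2 / t½ = 0.693147 / 10.8 = 0.06418 h⁻¹
C = C₀ · e^(−k·t) = 0.9173 × e^(−0.06418 × 6.98)
  = 0.9173 × 0.6389 = 0.5861 mg/L
Convert: 0.5861 mg/L × 1000 = 586.1 µg/L

586 µg/L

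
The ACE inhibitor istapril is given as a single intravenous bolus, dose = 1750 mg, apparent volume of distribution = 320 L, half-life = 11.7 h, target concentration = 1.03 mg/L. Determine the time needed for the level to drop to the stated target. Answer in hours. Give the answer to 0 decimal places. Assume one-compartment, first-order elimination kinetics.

28 h

C₀ = Dose / Vd = 1750 / 320 = 5.469 mg/L
k = ln2 / t½ = 0.693147 / 11.7 = 0.05924 h⁻¹
t = ln(C₀ / C) / k = ln(5.469 / 1.03) / 0.05924
  = ln(5.310) / 0.05924 = 1.670 / 0.05924 = 28.19 h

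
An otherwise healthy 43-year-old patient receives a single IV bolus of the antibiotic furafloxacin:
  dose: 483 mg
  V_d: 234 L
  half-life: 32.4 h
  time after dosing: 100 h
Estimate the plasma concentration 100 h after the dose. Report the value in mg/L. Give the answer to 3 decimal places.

C₀ = Dose / Vd = 483.0 / 234 = 2.064 mg/L
k = ln2 / t½ = 0.693147 / 32.4 = 0.02139 h⁻¹
C = C₀ · e^(−k·t) = 2.064 × e^(−0.02139 × 100)
  = 2.064 × 0.1178 = 0.2431 mg/L

0.243 mg/L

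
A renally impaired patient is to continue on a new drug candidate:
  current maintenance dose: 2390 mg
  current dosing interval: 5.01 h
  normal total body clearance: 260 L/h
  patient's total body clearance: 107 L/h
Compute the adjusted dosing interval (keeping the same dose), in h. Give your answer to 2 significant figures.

12 h

To keep the same average steady-state level, dosing rate must scale with clearance.
CL ratio = 107 / 260 = 0.4115
New interval (same dose) = 5.01 / 0.4115 = 12.17 h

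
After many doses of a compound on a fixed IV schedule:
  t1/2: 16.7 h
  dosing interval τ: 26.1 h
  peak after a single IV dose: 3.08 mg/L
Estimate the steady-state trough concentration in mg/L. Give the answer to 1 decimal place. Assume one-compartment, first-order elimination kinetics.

1.6 mg/L

k = ln2 / t½ = 0.693147 / 16.7 = 0.04151 h⁻¹
e^(−kτ) = e^(−0.04151 × 26.1) = 0.3384
Accumulation ratio R = 1 / (1 − e^(−kτ)) = 1 / (1 − 0.3384) = 1.511
Steady-state trough = C₀ × R × e^(−kτ) = 3.08 × 1.511 × 0.3384 = 1.575 mg/L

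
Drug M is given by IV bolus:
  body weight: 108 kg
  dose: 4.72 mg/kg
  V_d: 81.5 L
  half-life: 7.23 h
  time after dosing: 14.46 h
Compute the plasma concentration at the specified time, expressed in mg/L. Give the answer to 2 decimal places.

Total dose = 4.72 × 108 = 509.8 mg
C₀ = Dose / Vd = 509.8 / 81.5 = 6.255 mg/L
k = ln2 / t½ = 0.693147 / 7.23 = 0.09587 h⁻¹
t / t½ = 14.46 / 7.23 = 2 half-lives
C = C₀ × (1/2)^2 = 6.255 × 0.2500 = 1.564 mg/L

1.56 mg/L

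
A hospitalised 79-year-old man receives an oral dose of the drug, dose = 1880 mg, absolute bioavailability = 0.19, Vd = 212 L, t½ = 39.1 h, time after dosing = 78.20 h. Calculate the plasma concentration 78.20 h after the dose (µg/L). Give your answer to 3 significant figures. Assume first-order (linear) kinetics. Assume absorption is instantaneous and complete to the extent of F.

421 µg/L

Amount reaching circulation = F × Dose = 0.19 × 1880 = 357.2 mg
C₀ = F·Dose / Vd = 357.2 / 212 = 1.685 mg/L
k = ln2 / t½ = 0.693147 / 39.1 = 0.01773 h⁻¹
t / t½ = 78.20 / 39.1 = 2 half-lives
C = C₀ × (1/2)^2 = 1.685 × 0.2500 = 0.4213 mg/L
Convert: 0.4213 mg/L × 1000 = 421.3 µg/L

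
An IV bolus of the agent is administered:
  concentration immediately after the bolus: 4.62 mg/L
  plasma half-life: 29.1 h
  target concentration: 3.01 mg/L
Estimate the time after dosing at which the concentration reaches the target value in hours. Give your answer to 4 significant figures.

17.99 h

k = ln2 / t½ = 0.693147 / 29.1 = 0.02382 h⁻¹
t = ln(C₀ / C) / k = ln(4.620 / 3.01) / 0.02382
  = ln(1.535) / 0.02382 = 0.4285 / 0.02382 = 17.99 h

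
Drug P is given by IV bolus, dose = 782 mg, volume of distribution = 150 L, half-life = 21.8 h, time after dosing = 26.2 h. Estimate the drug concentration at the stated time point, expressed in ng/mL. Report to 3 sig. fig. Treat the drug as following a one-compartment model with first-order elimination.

2270 ng/mL

C₀ = Dose / Vd = 782.0 / 150 = 5.213 mg/L
k = ln2 / t½ = 0.693147 / 21.8 = 0.03180 h⁻¹
C = C₀ · e^(−k·t) = 5.213 × e^(−0.03180 × 26.2)
  = 5.213 × 0.4347 = 2.266 mg/L
Convert: 2.266 mg/L × 1000 = 2266 ng/mL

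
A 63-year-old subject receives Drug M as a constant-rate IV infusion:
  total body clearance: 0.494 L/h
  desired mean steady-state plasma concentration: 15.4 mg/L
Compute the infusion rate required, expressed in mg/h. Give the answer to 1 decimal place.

7.6 mg/h

At steady state, infusion rate R₀ = Css × CL = 15.4 × 0.4940 = 7.608 mg/h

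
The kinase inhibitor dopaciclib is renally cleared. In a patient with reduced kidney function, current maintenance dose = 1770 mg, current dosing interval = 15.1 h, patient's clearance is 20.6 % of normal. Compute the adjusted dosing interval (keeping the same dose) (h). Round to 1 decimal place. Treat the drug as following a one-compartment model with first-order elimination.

73.3 h

To keep the same average steady-state level, dosing rate must scale with clearance.
CL ratio = 20.6 / 100 = 0.2060
New interval (same dose) = 15.1 / 0.2060 = 73.30 h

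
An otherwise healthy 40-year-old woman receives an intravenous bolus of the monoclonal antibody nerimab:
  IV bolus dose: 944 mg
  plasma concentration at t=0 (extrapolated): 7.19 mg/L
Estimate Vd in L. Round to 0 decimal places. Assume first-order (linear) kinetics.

Vd = Dose / C₀ = 944.0 / 7.19 = 131.3 L

131 L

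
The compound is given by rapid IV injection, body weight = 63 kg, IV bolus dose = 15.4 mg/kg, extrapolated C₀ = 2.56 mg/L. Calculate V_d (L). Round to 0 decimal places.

Dose = 15.4 × 63 = 970.2 mg
Vd = Dose / C₀ = 970.2 / 2.56 = 379.0 L

379 L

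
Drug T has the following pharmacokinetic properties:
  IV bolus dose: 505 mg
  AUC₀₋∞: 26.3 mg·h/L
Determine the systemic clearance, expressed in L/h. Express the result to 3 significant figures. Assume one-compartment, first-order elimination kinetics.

19.2 L/h

CL = Dose / AUC = 505 / 26.3 = 19.20 L/h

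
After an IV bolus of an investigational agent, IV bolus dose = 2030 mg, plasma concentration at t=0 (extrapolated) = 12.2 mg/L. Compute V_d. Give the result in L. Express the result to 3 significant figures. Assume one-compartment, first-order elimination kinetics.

Vd = Dose / C₀ = 2030 / 12.2 = 166.4 L

166 L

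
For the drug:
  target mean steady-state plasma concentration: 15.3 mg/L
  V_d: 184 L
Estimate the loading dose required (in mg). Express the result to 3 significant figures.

LD = Css × Vd = 15.3 × 184 = 2815 mg

2820 mg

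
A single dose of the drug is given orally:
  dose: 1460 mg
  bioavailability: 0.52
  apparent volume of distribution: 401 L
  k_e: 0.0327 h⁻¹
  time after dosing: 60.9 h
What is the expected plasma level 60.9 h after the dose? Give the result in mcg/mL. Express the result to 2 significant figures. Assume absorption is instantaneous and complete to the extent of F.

0.26 mcg/mL

Amount reaching circulation = F × Dose = 0.52 × 1460 = 759.2 mg
C₀ = F·Dose / Vd = 759.2 / 401 = 1.893 mg/L
C = C₀ · e^(−k·t) = 1.893 × e^(−0.03270 × 60.9)
  = 1.893 × 0.1365 = 0.2584 mg/L
(0.2584 mg/L = 0.2584 mcg/mL)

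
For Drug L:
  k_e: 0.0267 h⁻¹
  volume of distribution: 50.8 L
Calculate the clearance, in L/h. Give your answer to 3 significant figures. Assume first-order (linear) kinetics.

1.36 L/h

CL = k × Vd = 0.0267 × 50.8 = 1.356 L/h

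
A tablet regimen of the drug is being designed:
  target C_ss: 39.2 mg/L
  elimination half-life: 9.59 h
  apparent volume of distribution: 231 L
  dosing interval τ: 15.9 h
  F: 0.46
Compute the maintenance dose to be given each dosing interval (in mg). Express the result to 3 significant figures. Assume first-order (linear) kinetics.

22600 mg

k = ln2 / t½ = 0.693147 / 9.59 = 0.07228 h⁻¹
CL = k × Vd = 0.07228 × 231 = 16.70 L/h
At steady state, F × (Dose/τ) = Css × CL.
Dose = Css × CL × τ / F = 39.2 × 16.70 × 15.9 / 0.46 = 22630 mg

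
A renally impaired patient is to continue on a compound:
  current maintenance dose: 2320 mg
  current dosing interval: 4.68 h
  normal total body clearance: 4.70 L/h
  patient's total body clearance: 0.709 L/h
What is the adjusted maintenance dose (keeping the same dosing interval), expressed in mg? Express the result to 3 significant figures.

350 mg

To keep the same average steady-state level, dosing rate must scale with clearance.
CL ratio = 0.709 / 4.70 = 0.1509
New dose (same interval) = 2320 × 0.1509 = 350.1 mg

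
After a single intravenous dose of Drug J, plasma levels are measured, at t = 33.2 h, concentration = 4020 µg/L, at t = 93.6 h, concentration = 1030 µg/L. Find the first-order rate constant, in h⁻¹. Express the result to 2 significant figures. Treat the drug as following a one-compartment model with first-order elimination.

0.023 h⁻¹

k = ln(C₁/C₂) / (t₂ − t₁) = ln(4020/1030) / (93.6 − 33.2)
  = 1.362 / 60.40 = 0.02255 h⁻¹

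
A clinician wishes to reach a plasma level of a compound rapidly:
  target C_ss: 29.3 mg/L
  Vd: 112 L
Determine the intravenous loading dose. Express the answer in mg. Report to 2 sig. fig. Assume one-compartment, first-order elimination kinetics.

LD = Css × Vd = 29.3 × 112 = 3282 mg

3300 mg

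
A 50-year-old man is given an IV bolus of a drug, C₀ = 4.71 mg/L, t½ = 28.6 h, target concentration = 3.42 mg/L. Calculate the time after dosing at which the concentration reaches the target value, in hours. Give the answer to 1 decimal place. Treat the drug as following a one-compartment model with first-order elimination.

k = ln2 / t½ = 0.693147 / 28.6 = 0.02424 h⁻¹
t = ln(C₀ / C) / k = ln(4.710 / 3.42) / 0.02424
  = ln(1.377) / 0.02424 = 0.3199 / 0.02424 = 13.20 h

13.2 h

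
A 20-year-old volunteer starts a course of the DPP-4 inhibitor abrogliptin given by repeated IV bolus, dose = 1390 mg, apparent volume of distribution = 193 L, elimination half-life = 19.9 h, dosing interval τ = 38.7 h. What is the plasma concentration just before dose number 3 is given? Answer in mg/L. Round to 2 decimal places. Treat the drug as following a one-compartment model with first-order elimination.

2.36 mg/L

C₀ per dose = Dose / Vd = 1390 / 193 = 7.202 mg/L
k = ln2 / t½ = 0.693147 / 19.9 = 0.03483 h⁻¹
Fraction remaining after one interval: r = e^(−kτ) = e^(−0.03483 × 38.7) = 0.2598
Before dose 3, 2 doses have been given (aged 1τ, 2τ).
C_trough = C₀ × (r + r²) = 7.202 × (0.2598 + 0.06750) = 2.357 mg/L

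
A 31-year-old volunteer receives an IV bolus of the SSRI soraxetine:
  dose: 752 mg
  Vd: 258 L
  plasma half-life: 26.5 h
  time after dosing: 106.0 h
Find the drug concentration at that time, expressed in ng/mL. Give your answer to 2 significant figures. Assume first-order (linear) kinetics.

180 ng/mL

C₀ = Dose / Vd = 752.0 / 258 = 2.915 mg/L
k = ln2 / t½ = 0.693147 / 26.5 = 0.02616 h⁻¹
t / t½ = 106.0 / 26.5 = 4 half-lives
C = C₀ × (1/2)^4 = 2.915 × 0.06250 = 0.1822 mg/L
Convert: 0.1822 mg/L × 1000 = 182.2 ng/mL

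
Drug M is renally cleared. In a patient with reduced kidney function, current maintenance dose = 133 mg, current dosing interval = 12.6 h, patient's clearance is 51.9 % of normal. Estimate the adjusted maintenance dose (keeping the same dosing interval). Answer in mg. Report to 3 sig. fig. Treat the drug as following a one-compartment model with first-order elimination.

69.0 mg

To keep the same average steady-state level, dosing rate must scale with clearance.
CL ratio = 51.9 / 100 = 0.5190
New dose (same interval) = 133 × 0.5190 = 69.03 mg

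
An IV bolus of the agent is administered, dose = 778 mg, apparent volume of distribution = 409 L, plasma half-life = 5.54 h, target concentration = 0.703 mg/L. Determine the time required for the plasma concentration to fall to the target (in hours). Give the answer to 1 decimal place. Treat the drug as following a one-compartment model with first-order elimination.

8.0 h

C₀ = Dose / Vd = 778.0 / 409 = 1.902 mg/L
k = ln2 / t½ = 0.693147 / 5.54 = 0.1251 h⁻¹
t = ln(C₀ / C) / k = ln(1.902 / 0.703) / 0.1251
  = ln(2.706) / 0.1251 = 0.9955 / 0.1251 = 7.958 h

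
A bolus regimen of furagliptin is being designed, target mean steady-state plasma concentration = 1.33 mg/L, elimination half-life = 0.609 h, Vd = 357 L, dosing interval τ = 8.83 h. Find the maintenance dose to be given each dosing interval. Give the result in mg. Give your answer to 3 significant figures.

k = ln2 / t½ = 0.693147 / 0.609 = 1.138 h⁻¹
CL = k × Vd = 1.138 × 357 = 406.3 L/h
At steady state, Dose/τ = Css × CL.
Dose = Css × CL × τ = 1.33 × 406.3 × 8.83 = 4772 mg

4770 mg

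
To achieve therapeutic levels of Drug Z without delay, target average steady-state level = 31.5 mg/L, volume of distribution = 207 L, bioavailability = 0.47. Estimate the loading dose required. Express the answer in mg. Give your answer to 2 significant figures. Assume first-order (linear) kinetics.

14000 mg

LD = Css × Vd / F = 31.5 × 207 / 0.47 = 13870 mg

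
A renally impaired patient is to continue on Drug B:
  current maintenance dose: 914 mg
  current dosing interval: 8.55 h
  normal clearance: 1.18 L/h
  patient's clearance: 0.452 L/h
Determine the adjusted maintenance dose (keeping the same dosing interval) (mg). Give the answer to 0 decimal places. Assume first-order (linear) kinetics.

To keep the same average steady-state level, dosing rate must scale with clearance.
CL ratio = 0.452 / 1.18 = 0.3831
New dose (same interval) = 914 × 0.3831 = 350.2 mg

350 mg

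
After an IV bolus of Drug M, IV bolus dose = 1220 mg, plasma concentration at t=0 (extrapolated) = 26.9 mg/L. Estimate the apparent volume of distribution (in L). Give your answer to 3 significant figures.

Vd = Dose / C₀ = 1220 / 26.9 = 45.35 L

45.4 L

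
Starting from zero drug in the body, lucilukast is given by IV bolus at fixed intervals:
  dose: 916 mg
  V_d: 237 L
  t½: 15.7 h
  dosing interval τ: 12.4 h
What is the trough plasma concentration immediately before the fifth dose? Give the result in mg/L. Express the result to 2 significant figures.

C₀ per dose = Dose / Vd = 916 / 237 = 3.865 mg/L
k = ln2 / t½ = 0.693147 / 15.7 = 0.04415 h⁻¹
Fraction remaining after one interval: r = e^(−kτ) = e^(−0.04415 × 12.4) = 0.5784
Before dose 5, 4 doses have been given (aged 1τ, 2τ, 3τ, 4τ).
C_trough = C₀ × (r + r² + … + r^4) = C₀ × r(1−r^4)/(1−r)
        = 3.865 × 0.5784 × (1 − 0.1119) / (1 − 0.5784) = 4.709 mg/L

4.7 mg/L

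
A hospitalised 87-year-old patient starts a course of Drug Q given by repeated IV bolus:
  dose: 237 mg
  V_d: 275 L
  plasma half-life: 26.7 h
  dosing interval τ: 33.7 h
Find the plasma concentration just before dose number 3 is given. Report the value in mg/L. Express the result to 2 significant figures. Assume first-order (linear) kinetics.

0.51 mg/L

C₀ per dose = Dose / Vd = 237 / 275 = 0.8618 mg/L
k = ln2 / t½ = 0.693147 / 26.7 = 0.02596 h⁻¹
Fraction remaining after one interval: r = e^(−kτ) = e^(−0.02596 × 33.7) = 0.4169
Before dose 3, 2 doses have been given (aged 1τ, 2τ).
C_trough = C₀ × (r + r²) = 0.8618 × (0.4169 + 0.1738) = 0.5091 mg/L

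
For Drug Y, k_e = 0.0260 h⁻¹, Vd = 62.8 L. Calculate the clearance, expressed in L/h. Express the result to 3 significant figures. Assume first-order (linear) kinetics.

1.63 L/h

CL = k × Vd = 0.0260 × 62.8 = 1.633 L/h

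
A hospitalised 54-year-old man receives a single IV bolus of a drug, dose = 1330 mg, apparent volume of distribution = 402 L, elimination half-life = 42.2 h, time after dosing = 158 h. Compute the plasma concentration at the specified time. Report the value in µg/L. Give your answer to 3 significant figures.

C₀ = Dose / Vd = 1330 / 402 = 3.308 mg/L
k = ln2 / t½ = 0.693147 / 42.2 = 0.01643 h⁻¹
C = C₀ · e^(−k·t) = 3.308 × e^(−0.01643 × 158)
  = 3.308 × 0.07458 = 0.2467 mg/L
Convert: 0.2467 mg/L × 1000 = 246.7 µg/L

247 µg/L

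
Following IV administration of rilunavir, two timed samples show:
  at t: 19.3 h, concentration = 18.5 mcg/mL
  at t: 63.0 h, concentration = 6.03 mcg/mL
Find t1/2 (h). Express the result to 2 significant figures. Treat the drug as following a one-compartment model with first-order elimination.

k = ln(C₁/C₂) / (t₂ − t₁) = ln(18.5/6.03) / (63.0 − 19.3)
  = 1.121 / 43.70 = 0.02565 h⁻¹
t½ = ln2 / k = 0.693147 / 0.02565 = 27.02 h

27 h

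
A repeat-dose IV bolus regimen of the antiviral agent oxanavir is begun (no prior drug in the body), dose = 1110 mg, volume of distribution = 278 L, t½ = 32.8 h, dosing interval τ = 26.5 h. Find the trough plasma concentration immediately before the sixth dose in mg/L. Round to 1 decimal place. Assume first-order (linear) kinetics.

5.0 mg/L

C₀ per dose = Dose / Vd = 1110 / 278 = 3.993 mg/L
k = ln2 / t½ = 0.693147 / 32.8 = 0.02113 h⁻¹
Fraction remaining after one interval: r = e^(−kτ) = e^(−0.02113 × 26.5) = 0.5712
Before dose 6, 5 doses have been given (aged 1τ, 2τ, 3τ, 4τ, 5τ).
C_trough = C₀ × (r + r² + … + r^5) = C₀ × r(1−r^5)/(1−r)
        = 3.993 × 0.5712 × (1 − 0.06081) / (1 − 0.5712) = 4.996 mg/L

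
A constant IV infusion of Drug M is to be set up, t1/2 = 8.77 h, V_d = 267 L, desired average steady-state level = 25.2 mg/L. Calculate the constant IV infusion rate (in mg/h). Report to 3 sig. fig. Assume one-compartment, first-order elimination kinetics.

k = ln2 / t½ = 0.693147 / 8.77 = 0.07904 h⁻¹
CL = k × Vd = 0.07904 × 267 = 21.10 L/h
At steady state, infusion rate R₀ = Css × CL = 25.2 × 21.10 = 531.7 mg/h

532 mg/h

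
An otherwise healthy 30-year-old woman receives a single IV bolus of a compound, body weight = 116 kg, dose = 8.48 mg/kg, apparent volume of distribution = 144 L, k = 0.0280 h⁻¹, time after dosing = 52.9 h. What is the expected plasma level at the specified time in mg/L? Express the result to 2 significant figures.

Total dose = 8.48 × 116 = 983.7 mg
C₀ = Dose / Vd = 983.7 / 144 = 6.831 mg/L
C = C₀ · e^(−k·t) = 6.831 × e^(−0.02800 × 52.9)
  = 6.831 × 0.2274 = 1.553 mg/L

1.6 mg/L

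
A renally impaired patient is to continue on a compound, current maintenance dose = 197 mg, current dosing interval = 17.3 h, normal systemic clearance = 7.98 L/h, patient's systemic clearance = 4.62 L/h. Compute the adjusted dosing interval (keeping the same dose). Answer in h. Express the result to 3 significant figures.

29.9 h

To keep the same average steady-state level, dosing rate must scale with clearance.
CL ratio = 4.62 / 7.98 = 0.5789
New interval (same dose) = 17.3 / 0.5789 = 29.88 h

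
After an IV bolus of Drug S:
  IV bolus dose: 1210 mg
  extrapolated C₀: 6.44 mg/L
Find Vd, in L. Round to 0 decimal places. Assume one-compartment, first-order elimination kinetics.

188 L

Vd = Dose / C₀ = 1210 / 6.44 = 187.9 L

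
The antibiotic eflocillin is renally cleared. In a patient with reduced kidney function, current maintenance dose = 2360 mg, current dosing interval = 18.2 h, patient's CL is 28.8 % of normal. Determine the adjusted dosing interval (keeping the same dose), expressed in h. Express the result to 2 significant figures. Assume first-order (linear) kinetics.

63 h

To keep the same average steady-state level, dosing rate must scale with clearance.
CL ratio = 28.8 / 100 = 0.2880
New interval (same dose) = 18.2 / 0.2880 = 63.19 h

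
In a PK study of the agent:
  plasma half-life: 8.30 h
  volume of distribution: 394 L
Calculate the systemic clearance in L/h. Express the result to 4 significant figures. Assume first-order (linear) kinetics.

k = ln2 / t½ = 0.693147 / 8.30 = 0.08351 h⁻¹
CL = k × Vd = 0.08351 × 394 = 32.90 L/h

32.90 L/h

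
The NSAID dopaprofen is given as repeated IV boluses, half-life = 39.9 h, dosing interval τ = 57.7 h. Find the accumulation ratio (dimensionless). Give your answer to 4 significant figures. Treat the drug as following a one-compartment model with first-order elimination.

1.580

k = ln2 / t½ = 0.693147 / 39.9 = 0.01737 h⁻¹
e^(−kτ) = e^(−0.01737 × 57.7) = 0.3671
Accumulation ratio R = 1 / (1 − e^(−kτ)) = 1 / (1 − 0.3671) = 1.580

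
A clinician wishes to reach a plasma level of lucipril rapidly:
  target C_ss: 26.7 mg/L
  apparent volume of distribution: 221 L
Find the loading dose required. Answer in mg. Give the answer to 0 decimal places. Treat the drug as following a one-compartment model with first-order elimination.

LD = Css × Vd = 26.7 × 221 = 5901 mg

5901 mg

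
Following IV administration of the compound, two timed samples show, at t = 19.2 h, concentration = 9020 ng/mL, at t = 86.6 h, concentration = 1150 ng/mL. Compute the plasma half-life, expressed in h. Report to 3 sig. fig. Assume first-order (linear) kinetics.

22.7 h

k = ln(C₁/C₂) / (t₂ − t₁) = ln(9020/1150) / (86.6 − 19.2)
  = 2.060 / 67.40 = 0.03056 h⁻¹
t½ = ln2 / k = 0.693147 / 0.03056 = 22.68 h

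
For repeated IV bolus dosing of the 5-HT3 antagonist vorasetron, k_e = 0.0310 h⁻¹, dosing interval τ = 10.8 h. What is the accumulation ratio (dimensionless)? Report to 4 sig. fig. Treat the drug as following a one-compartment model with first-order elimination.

e^(−kτ) = e^(−0.03100 × 10.8) = 0.7155
Accumulation ratio R = 1 / (1 − e^(−kτ)) = 1 / (1 − 0.7155) = 3.515

3.515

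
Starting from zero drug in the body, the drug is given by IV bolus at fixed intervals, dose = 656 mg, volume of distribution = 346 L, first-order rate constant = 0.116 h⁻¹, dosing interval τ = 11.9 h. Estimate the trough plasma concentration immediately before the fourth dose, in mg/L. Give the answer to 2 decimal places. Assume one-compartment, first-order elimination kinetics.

0.63 mg/L

C₀ per dose = Dose / Vd = 656 / 346 = 1.896 mg/L
Fraction remaining after one interval: r = e^(−kτ) = e^(−0.1160 × 11.9) = 0.2515
Before dose 4, 3 doses have been given (aged 1τ, 2τ, 3τ).
C_trough = C₀ × (r + r² + … + r^3) = C₀ × r(1−r^3)/(1−r)
        = 1.896 × 0.2515 × (1 − 0.01591) / (1 − 0.2515) = 0.6269 mg/L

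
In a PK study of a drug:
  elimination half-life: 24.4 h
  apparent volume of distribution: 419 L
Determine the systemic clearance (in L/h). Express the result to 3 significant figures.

k = ln2 / t½ = 0.693147 / 24.4 = 0.02841 h⁻¹
CL = k × Vd = 0.02841 × 419 = 11.90 L/h

11.9 L/h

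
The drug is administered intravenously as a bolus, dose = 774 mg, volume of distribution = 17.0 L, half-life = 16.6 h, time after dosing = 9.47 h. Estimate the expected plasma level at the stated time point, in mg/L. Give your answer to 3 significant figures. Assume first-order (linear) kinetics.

C₀ = Dose / Vd = 774.0 / 17.0 = 45.53 mg/L
k = ln2 / t½ = 0.693147 / 16.6 = 0.04176 h⁻¹
C = C₀ · e^(−k·t) = 45.53 × e^(−0.04176 × 9.47)
  = 45.53 × 0.6734 = 30.66 mg/L

30.7 mg/L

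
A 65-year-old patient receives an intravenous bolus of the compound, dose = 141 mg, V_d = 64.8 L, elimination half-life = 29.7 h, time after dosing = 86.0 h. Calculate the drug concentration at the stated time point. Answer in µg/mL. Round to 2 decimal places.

C₀ = Dose / Vd = 141.0 / 64.8 = 2.176 mg/L
k = ln2 / t½ = 0.693147 / 29.7 = 0.02334 h⁻¹
C = C₀ · e^(−k·t) = 2.176 × e^(−0.02334 × 86.0)
  = 2.176 × 0.1344 = 0.2925 mg/L
(0.2925 mg/L = 0.2925 µg/mL)

0.29 µg/mL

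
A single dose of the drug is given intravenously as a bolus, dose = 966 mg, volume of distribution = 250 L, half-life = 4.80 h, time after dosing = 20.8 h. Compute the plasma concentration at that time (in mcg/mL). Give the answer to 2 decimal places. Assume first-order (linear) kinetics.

C₀ = Dose / Vd = 966.0 / 250 = 3.864 mg/L
k = ln2 / t½ = 0.693147 / 4.80 = 0.1444 h⁻¹
C = C₀ · e^(−k·t) = 3.864 × e^(−0.1444 × 20.8)
  = 3.864 × 0.04961 = 0.1917 mg/L
(0.1917 mg/L = 0.1917 mcg/mL)

0.19 mcg/mL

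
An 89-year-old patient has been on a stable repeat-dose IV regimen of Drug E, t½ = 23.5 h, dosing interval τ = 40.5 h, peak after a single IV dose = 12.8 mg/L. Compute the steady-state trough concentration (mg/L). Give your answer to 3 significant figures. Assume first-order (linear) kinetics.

5.56 mg/L

k = ln2 / t½ = 0.693147 / 23.5 = 0.02950 h⁻¹
e^(−kτ) = e^(−0.02950 × 40.5) = 0.3028
Accumulation ratio R = 1 / (1 − e^(−kτ)) = 1 / (1 − 0.3028) = 1.434
Steady-state trough = C₀ × R × e^(−kτ) = 12.8 × 1.434 × 0.3028 = 5.558 mg/L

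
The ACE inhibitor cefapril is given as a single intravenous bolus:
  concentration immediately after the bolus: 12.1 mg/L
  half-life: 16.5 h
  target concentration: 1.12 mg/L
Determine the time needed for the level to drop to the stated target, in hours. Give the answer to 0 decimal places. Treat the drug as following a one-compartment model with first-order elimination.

k = ln2 / t½ = 0.693147 / 16.5 = 0.04201 h⁻¹
t = ln(C₀ / C) / k = ln(12.10 / 1.12) / 0.04201
  = ln(10.80) / 0.04201 = 2.380 / 0.04201 = 56.65 h

57 h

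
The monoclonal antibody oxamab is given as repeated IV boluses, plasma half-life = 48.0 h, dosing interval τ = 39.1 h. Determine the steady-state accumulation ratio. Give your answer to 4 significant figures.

k = ln2 / t½ = 0.693147 / 48.0 = 0.01444 h⁻¹
e^(−kτ) = e^(−0.01444 × 39.1) = 0.5686
Accumulation ratio R = 1 / (1 − e^(−kτ)) = 1 / (1 − 0.5686) = 2.318

2.318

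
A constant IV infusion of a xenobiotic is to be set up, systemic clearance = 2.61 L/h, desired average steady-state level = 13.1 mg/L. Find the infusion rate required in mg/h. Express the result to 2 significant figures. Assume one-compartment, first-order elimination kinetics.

34 mg/h

At steady state, infusion rate R₀ = Css × CL = 13.1 × 2.610 = 34.19 mg/h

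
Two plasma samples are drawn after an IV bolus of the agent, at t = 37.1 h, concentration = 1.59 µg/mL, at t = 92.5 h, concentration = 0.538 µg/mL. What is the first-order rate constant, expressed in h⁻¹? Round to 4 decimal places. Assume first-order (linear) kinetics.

k = ln(C₁/C₂) / (t₂ − t₁) = ln(1.59/0.538) / (92.5 − 37.1)
  = 1.084 / 55.40 = 0.01957 h⁻¹

0.0196 h⁻¹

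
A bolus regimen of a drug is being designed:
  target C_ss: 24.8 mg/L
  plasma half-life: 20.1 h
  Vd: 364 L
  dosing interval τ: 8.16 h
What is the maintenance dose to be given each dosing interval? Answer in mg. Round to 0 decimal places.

2540 mg

k = ln2 / t½ = 0.693147 / 20.1 = 0.03448 h⁻¹
CL = k × Vd = 0.03448 × 364 = 12.55 L/h
At steady state, Dose/τ = Css × CL.
Dose = Css × CL × τ = 24.8 × 12.55 × 8.16 = 2540 mg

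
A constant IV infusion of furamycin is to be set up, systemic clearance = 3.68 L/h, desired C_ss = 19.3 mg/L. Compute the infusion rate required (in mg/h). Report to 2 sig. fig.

At steady state, infusion rate R₀ = Css × CL = 19.3 × 3.680 = 71.02 mg/h

71 mg/h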